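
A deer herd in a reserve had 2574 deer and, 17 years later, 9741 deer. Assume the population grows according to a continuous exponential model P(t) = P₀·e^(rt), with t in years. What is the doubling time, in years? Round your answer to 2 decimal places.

doubling time ≈ 8.85 years

r = ln(9741/2574) / 17 = ln(3.78438) / 17 ≈ 0.078287 per year
doubling time = ln 2 / |r| = 0.69315 / 0.078287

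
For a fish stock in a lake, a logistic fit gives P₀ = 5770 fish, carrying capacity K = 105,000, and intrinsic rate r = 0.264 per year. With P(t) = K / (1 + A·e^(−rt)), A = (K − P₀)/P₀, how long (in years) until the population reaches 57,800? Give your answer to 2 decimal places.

A = (105000 − 5770)/5770 = 17.19757
57800 = 105000/(1 + 17.19757·e^(−0.264t)) → 1 + 17.19757·e^(−0.264t) = 1.81661
e^(−0.264t) = 0.047484 → t = ln(21.05974)/0.264 = 3.04736/0.264

t ≈ 11.54 years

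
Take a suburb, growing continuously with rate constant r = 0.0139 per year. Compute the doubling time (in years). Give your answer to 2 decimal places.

doubling time = ln(2) / |r| = 0.69315 / 0.0139

doubling time ≈ 49.87 years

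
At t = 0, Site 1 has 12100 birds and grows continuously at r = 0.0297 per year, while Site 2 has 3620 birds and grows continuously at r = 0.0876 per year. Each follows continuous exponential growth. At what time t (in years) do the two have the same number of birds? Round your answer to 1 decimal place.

12100·e^(0.0297t) = 3620·e^(0.0876t)
12100/3620 = e^((0.0876 − 0.0297)t) → ln(3.34254) = 0.0579·t
t = 1.20673 / 0.0579

t ≈ 20.8 years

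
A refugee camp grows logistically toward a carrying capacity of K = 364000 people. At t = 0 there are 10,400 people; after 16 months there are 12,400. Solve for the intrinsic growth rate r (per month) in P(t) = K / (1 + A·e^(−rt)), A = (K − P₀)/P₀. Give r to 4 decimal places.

r ≈ 0.0113 per month

A = (364000 − 10400)/10400 = 34
12400 = 364000/(1 + 34·e^(−r·16)) → e^(−16r) = (29.35484 − 1)/34 = 0.833966
r = −ln(0.833966)/16 = 0.18156/16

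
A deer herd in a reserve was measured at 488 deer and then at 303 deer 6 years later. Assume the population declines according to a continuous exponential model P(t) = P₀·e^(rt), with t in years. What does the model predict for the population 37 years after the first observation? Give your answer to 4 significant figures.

r = ln(303/488) / 6 ≈ -0.07943 per year
P(37) = 488 · e^(-0.07943·37) = 488 · 0.05292 ≈ 25.83

≈ 25.83 deer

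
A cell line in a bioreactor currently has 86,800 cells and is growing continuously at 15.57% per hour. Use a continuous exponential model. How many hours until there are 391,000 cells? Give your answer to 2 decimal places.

391000 = 86800 · e^(0.1557·t)
t = ln(391000/86800) / 0.1557 = ln(4.50461) / 0.1557 = 1.5051 / 0.1557

t ≈ 9.67 hours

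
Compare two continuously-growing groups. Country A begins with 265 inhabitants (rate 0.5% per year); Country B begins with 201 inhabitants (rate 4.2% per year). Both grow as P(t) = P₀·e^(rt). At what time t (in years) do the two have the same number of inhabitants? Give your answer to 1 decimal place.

t ≈ 7.5 years

265·e^(0.005t) = 201·e^(0.042t)
265/201 = e^((0.042 − 0.005)t) → ln(1.31841) = 0.037·t
t = 0.27642 / 0.037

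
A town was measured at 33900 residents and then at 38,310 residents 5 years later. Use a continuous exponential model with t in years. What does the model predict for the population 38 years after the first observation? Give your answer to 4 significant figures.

r = ln(38310/33900) / 5 ≈ 0.024459 per year
P(38) = 33900 · e^(0.024459·38) = 33900 · 2.53311 ≈ 85872.55

≈ 85,870 residents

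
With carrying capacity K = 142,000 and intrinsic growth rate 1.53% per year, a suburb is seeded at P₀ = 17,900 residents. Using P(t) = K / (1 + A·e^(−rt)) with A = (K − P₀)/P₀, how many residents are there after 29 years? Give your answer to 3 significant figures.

A = (142000 − 17900)/17900 = 6.93296
P(29) = 142000 / (1 + 6.93296·e^(−0.0153·29)) = 142000 / (1 + 6.93296·0.641658)
= 142000 / 5.44859 ≈ 26061.79

≈ 26,100 residents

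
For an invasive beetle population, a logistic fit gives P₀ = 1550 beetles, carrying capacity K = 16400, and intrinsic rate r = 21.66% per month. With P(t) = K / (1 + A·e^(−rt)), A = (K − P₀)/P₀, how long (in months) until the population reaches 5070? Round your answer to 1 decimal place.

t ≈ 6.7 months

A = (16400 − 1550)/1550 = 9.58065
5070 = 16400/(1 + 9.58065·e^(−0.2166t)) → 1 + 9.58065·e^(−0.2166t) = 3.23471
e^(−0.2166t) = 0.233253 → t = ln(4.28719)/0.2166 = 1.45563/0.2166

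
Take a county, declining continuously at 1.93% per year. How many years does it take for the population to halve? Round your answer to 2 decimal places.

half-life = ln(2) / |r| = 0.69315 / 0.0193

half-life ≈ 35.91 years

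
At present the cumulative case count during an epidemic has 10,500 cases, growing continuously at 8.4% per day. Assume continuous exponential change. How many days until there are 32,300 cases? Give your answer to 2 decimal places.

t ≈ 13.38 days

32300 = 10500 · e^(0.084·t)
t = ln(32300/10500) / 0.084 = ln(3.07619) / 0.084 = 1.12369 / 0.084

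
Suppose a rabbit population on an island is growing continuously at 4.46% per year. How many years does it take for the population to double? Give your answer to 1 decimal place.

doubling time ≈ 15.5 years

doubling time = ln(2) / |r| = 0.69315 / 0.0446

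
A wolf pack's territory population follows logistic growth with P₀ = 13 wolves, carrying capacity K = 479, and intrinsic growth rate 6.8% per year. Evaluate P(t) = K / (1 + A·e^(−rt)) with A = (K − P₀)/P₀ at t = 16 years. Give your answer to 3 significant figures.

A = (479 − 13)/13 = 35.84615
P(16) = 479 / (1 + 35.84615·e^(−0.068·16)) = 479 / (1 + 35.84615·0.33689)
= 479 / 13.0762 ≈ 36.63

≈ 36.6 wolves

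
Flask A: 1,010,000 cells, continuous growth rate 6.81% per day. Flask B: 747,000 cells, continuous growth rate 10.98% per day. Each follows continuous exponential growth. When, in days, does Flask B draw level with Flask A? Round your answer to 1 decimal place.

t ≈ 7.2 days

1010000·e^(0.0681t) = 747000·e^(0.1098t)
1010000/747000 = e^((0.1098 − 0.0681)t) → ln(1.35207) = 0.0417·t
t = 0.30164 / 0.0417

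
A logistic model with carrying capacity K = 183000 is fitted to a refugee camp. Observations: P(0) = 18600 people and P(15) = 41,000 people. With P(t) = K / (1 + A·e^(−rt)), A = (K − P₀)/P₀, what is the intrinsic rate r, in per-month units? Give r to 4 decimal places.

A = (183000 − 18600)/18600 = 8.83871
41000 = 183000/(1 + 8.83871·e^(−r·15)) → e^(−15r) = (4.46341 − 1)/8.83871 = 0.391846
r = −ln(0.391846)/15 = 0.93689/15

r ≈ 0.0625 per month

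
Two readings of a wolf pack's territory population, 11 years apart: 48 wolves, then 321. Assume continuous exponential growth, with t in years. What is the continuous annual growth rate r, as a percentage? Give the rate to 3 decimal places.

r ≈ 17.275% per year

321 = 48 · e^(r·11)
e^(11r) = 321/48 = 6.6875
r = ln(6.6875) / 11 = 1.90024 / 11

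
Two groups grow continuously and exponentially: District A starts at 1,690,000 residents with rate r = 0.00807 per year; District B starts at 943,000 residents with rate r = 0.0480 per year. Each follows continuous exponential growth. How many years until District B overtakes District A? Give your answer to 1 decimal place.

t ≈ 14.6 years

1690000·e^(0.00807t) = 943000·e^(0.048t)
1690000/943000 = e^((0.048 − 0.00807)t) → ln(1.79215) = 0.03993·t
t = 0.58342 / 0.03993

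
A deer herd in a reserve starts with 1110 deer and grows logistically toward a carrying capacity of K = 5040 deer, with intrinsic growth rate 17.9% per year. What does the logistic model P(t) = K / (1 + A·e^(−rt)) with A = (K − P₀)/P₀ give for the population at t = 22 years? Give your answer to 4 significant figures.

A = (5040 − 1110)/1110 = 3.54054
P(22) = 5040 / (1 + 3.54054·e^(−0.179·22)) = 5040 / (1 + 3.54054·0.019487)
= 5040 / 1.069 ≈ 4714.71

≈ 4,715 deer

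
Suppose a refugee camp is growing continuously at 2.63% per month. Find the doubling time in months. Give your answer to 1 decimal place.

doubling time = ln(2) / |r| = 0.69315 / 0.0263

doubling time ≈ 26.4 months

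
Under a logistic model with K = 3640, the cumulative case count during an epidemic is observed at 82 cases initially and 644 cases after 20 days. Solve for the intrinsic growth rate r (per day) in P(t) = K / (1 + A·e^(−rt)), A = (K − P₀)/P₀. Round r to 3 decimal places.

r ≈ 0.112 per day

A = (3640 − 82)/82 = 43.39024
644 = 3640/(1 + 43.39024·e^(−r·20)) → e^(−20r) = (5.65217 − 1)/43.39024 = 0.107217
r = −ln(0.107217)/20 = 2.2329/20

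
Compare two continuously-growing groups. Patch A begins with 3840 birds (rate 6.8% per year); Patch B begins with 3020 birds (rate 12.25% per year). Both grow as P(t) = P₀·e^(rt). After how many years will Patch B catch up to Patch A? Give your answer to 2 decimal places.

t ≈ 4.41 years

3840·e^(0.068t) = 3020·e^(0.1225t)
3840/3020 = e^((0.1225 − 0.068)t) → ln(1.27152) = 0.0545·t
t = 0.24022 / 0.0545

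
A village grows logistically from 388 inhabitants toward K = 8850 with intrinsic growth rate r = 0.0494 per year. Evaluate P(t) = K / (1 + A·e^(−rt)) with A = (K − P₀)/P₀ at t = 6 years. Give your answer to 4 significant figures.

A = (8850 − 388)/388 = 21.80928
P(6) = 8850 / (1 + 21.80928·e^(−0.0494·6)) = 8850 / (1 + 21.80928·0.74349)
= 8850 / 17.21498 ≈ 514.09

≈ 514.1 inhabitants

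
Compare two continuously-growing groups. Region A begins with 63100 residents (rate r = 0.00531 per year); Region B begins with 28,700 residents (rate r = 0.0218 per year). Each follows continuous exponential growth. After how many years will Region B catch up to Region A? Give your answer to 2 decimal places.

63100·e^(0.00531t) = 28700·e^(0.0218t)
63100/28700 = e^((0.0218 − 0.00531)t) → ln(2.19861) = 0.01649·t
t = 0.78782 / 0.01649

t ≈ 47.78 years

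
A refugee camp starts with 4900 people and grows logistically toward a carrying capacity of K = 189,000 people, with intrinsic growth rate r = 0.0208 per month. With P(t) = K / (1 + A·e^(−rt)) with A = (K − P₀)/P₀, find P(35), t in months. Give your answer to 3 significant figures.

≈ 9,870 people

A = (189000 − 4900)/4900 = 37.57143
P(35) = 189000 / (1 + 37.57143·e^(−0.0208·35)) = 189000 / (1 + 37.57143·0.482874)
= 189000 / 19.14226 ≈ 9873.44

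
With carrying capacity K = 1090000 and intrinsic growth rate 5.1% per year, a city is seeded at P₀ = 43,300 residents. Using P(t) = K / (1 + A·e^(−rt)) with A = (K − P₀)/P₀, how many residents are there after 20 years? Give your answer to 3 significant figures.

A = (1090000 − 43300)/43300 = 24.17321
P(20) = 1090000 / (1 + 24.17321·e^(−0.051·20)) = 1090000 / (1 + 24.17321·0.360595)
= 1090000 / 9.71674 ≈ 112177.57

≈ 112,000 residents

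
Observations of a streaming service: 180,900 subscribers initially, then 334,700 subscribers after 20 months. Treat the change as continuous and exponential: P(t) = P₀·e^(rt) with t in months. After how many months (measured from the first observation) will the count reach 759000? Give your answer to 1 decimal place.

r = ln(334700/180900) / 20 ≈ 0.030765 per month
t = ln(759000/180900) / r = 1.43406 / 0.030765 ≈ 46.614

t ≈ 46.6 months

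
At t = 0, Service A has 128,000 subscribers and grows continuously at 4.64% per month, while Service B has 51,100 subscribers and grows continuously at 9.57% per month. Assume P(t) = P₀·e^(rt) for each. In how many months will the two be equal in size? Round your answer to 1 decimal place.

128000·e^(0.0464t) = 51100·e^(0.0957t)
128000/51100 = e^((0.0957 − 0.0464)t) → ln(2.50489) = 0.0493·t
t = 0.91825 / 0.0493

t ≈ 18.6 months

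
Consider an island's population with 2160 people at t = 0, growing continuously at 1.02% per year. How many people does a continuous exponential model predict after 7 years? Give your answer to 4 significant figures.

P(7) = 2160 · e^(0.0102·7) = 2160 · e^(0.0714)
= 2160 · 1.07401 ≈ 2319.86

≈ 2,320 people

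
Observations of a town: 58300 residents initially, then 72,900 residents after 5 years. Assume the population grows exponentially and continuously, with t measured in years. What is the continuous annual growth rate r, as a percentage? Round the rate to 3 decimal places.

72900 = 58300 · e^(r·5)
e^(5r) = 72900/58300 = 1.25043
r = ln(1.25043) / 5 = 0.22349 / 5

r ≈ 4.470% per year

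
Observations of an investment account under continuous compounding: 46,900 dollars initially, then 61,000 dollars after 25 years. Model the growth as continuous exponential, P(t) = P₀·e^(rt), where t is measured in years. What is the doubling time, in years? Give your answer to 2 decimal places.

doubling time ≈ 65.92 years

r = ln(61000/46900) / 25 = ln(1.30064) / 25 ≈ 0.010514 per year
doubling time = ln 2 / |r| = 0.69315 / 0.010514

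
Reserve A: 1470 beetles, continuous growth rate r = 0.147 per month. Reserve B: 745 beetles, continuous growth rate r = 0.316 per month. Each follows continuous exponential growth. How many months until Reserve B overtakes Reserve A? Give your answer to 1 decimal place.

t ≈ 4.0 months

1470·e^(0.147t) = 745·e^(0.316t)
1470/745 = e^((0.316 − 0.147)t) → ln(1.97315) = 0.169·t
t = 0.67963 / 0.169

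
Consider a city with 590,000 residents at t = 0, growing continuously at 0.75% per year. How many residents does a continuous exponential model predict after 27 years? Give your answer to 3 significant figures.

≈ 722,000 residents

P(27) = 590000 · e^(0.0075·27) = 590000 · e^(0.2025)
= 590000 · 1.22446 ≈ 722431.45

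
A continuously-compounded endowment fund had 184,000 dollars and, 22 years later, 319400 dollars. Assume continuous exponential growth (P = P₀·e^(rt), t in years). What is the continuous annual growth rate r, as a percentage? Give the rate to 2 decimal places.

r ≈ 2.51% per year

319400 = 184000 · e^(r·22)
e^(22r) = 319400/184000 = 1.73587
r = ln(1.73587) / 22 = 0.55151 / 22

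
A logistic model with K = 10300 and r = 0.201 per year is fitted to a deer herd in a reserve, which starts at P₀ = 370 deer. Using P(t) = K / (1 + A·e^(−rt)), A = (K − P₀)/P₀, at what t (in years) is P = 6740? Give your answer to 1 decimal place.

t ≈ 19.5 years

A = (10300 − 370)/370 = 26.83784
6740 = 10300/(1 + 26.83784·e^(−0.201t)) → 1 + 26.83784·e^(−0.201t) = 1.52819
e^(−0.201t) = 0.019681 → t = ln(50.81096)/0.201 = 3.92811/0.201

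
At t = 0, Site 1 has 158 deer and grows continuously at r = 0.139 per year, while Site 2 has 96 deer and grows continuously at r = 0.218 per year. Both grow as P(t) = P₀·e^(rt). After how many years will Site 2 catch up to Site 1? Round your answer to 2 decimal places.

t ≈ 6.31 years

158·e^(0.139t) = 96·e^(0.218t)
158/96 = e^((0.218 − 0.139)t) → ln(1.64583) = 0.079·t
t = 0.49825 / 0.079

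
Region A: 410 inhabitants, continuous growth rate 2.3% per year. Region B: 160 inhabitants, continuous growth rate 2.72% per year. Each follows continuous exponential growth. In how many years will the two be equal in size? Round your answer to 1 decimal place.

t ≈ 224.0 years

410·e^(0.023t) = 160·e^(0.0272t)
410/160 = e^((0.0272 − 0.023)t) → ln(2.5625) = 0.0042·t
t = 0.94098 / 0.0042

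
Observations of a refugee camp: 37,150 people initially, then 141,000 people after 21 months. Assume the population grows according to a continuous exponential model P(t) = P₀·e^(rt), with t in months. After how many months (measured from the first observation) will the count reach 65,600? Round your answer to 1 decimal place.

t ≈ 9.0 months

r = ln(141000/37150) / 21 ≈ 0.063514 per month
t = ln(65600/37150) / r = 0.56861 / 0.063514 ≈ 8.953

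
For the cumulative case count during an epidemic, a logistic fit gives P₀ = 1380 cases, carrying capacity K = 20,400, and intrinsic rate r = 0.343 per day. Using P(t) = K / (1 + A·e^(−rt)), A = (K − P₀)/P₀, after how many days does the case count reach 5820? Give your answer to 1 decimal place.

t ≈ 5.0 days

A = (20400 − 1380)/1380 = 13.78261
5820 = 20400/(1 + 13.78261·e^(−0.343t)) → 1 + 13.78261·e^(−0.343t) = 3.50515
e^(−0.343t) = 0.181762 → t = ln(5.5017)/0.343 = 1.70506/0.343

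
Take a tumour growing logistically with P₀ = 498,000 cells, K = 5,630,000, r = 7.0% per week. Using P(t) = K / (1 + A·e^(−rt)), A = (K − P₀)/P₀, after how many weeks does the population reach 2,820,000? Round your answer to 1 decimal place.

t ≈ 33.4 weeks

A = (5630000 − 498000)/498000 = 10.30522
2820000 = 5630000/(1 + 10.30522·e^(−0.07t)) → 1 + 10.30522·e^(−0.07t) = 1.99645
e^(−0.07t) = 0.096694 → t = ln(10.34189)/0.07 = 2.3362/0.07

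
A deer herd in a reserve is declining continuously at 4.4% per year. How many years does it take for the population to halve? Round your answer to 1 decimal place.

half-life = ln(2) / |r| = 0.69315 / 0.044

half-life ≈ 15.8 years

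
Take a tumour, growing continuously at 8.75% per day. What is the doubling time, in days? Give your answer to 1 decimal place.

doubling time = ln(2) / |r| = 0.69315 / 0.0875

doubling time ≈ 7.9 days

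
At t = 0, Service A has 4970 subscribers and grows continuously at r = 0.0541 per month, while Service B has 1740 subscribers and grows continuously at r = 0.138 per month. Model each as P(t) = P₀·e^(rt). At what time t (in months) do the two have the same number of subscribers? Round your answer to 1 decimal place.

4970·e^(0.0541t) = 1740·e^(0.138t)
4970/1740 = e^((0.138 − 0.0541)t) → ln(2.85632) = 0.0839·t
t = 1.04953 / 0.0839

t ≈ 12.5 months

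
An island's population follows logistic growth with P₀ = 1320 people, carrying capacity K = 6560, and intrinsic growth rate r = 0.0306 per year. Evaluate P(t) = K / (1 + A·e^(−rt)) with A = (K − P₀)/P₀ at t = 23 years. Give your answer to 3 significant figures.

≈ 2,210 people

A = (6560 − 1320)/1320 = 3.9697
P(23) = 6560 / (1 + 3.9697·e^(−0.0306·23)) = 6560 / (1 + 3.9697·0.494702)
= 6560 / 2.96382 ≈ 2213.36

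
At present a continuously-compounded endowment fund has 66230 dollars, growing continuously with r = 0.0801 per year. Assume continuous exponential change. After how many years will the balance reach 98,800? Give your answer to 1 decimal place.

98800 = 66230 · e^(0.0801·t)
t = ln(98800/66230) / 0.0801 = ln(1.49177) / 0.0801 = 0.39996 / 0.0801

t ≈ 5.0 years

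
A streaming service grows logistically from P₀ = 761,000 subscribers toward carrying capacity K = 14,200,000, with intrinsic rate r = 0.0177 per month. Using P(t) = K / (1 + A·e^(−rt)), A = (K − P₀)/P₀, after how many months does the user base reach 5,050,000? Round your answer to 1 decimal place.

A = (14200000 − 761000)/761000 = 17.65966
5050000 = 14200000/(1 + 17.65966·e^(−0.0177t)) → 1 + 17.65966·e^(−0.0177t) = 2.81188
e^(−0.0177t) = 0.1026 → t = ln(9.74659)/0.0177 = 2.27692/0.0177

t ≈ 128.6 months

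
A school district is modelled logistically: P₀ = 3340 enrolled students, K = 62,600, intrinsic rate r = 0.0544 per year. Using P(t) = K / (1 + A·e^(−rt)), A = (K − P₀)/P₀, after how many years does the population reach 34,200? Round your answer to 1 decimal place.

A = (62600 − 3340)/3340 = 17.74251
34200 = 62600/(1 + 17.74251·e^(−0.0544t)) → 1 + 17.74251·e^(−0.0544t) = 1.83041
e^(−0.0544t) = 0.046803 → t = ln(21.36599)/0.0544 = 3.0618/0.0544

t ≈ 56.3 years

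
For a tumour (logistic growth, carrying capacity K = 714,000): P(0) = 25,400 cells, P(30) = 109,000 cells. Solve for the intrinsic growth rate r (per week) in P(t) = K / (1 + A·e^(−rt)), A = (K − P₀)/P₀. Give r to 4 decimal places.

r ≈ 0.0529 per week

A = (714000 − 25400)/25400 = 27.11024
109000 = 714000/(1 + 27.11024·e^(−r·30)) → e^(−30r) = (6.55046 − 1)/27.11024 = 0.204737
r = −ln(0.204737)/30 = 1.58603/30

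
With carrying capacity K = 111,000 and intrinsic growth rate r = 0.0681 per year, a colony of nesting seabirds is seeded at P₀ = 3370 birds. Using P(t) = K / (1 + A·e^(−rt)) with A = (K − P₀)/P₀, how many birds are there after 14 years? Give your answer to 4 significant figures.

A = (111000 − 3370)/3370 = 31.93769
P(14) = 111000 / (1 + 31.93769·e^(−0.0681·14)) = 111000 / (1 + 31.93769·0.385428)
= 111000 / 13.30969 ≈ 8339.79

≈ 8,340 birds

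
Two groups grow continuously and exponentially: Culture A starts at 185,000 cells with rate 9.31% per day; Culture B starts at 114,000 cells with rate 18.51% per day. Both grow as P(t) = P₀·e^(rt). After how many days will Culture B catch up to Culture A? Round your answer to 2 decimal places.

t ≈ 5.26 days

185000·e^(0.0931t) = 114000·e^(0.1851t)
185000/114000 = e^((0.1851 − 0.0931)t) → ln(1.62281) = 0.092·t
t = 0.48416 / 0.092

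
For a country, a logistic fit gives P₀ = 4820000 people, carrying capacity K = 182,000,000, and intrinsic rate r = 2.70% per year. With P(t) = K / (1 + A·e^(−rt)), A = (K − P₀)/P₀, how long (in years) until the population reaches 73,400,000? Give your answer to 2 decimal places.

t ≈ 118.99 years

A = (182000000 − 4820000)/4820000 = 36.75934
73400000 = 182000000/(1 + 36.75934·e^(−0.027t)) → 1 + 36.75934·e^(−0.027t) = 2.47956
e^(−0.027t) = 0.04025 → t = ln(24.84471)/0.027 = 3.21264/0.027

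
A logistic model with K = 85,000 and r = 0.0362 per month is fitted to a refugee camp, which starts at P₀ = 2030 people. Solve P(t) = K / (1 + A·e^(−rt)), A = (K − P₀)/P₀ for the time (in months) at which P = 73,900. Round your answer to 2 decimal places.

A = (85000 − 2030)/2030 = 40.87192
73900 = 85000/(1 + 40.87192·e^(−0.0362t)) → 1 + 40.87192·e^(−0.0362t) = 1.1502
e^(−0.0362t) = 0.003675 → t = ln(272.11126)/0.0362 = 5.60621/0.0362

t ≈ 154.87 months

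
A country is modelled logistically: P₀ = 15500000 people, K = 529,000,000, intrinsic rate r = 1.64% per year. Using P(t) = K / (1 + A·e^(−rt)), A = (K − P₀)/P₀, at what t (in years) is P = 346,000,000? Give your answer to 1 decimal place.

A = (529000000 − 15500000)/15500000 = 33.12903
346000000 = 529000000/(1 + 33.12903·e^(−0.0164t)) → 1 + 33.12903·e^(−0.0164t) = 1.5289
e^(−0.0164t) = 0.015965 → t = ln(62.63741)/0.0164 = 4.13736/0.0164

t ≈ 252.3 years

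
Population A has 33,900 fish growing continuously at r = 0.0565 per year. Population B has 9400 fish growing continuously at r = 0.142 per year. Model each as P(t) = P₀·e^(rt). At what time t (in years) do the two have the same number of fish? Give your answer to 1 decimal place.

33900·e^(0.0565t) = 9400·e^(0.142t)
33900/9400 = e^((0.142 − 0.0565)t) → ln(3.60638) = 0.0855·t
t = 1.28271 / 0.0855

t ≈ 15.0 years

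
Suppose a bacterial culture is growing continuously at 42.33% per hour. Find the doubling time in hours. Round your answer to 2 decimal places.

doubling time ≈ 1.64 hours

doubling time = ln(2) / |r| = 0.69315 / 0.4233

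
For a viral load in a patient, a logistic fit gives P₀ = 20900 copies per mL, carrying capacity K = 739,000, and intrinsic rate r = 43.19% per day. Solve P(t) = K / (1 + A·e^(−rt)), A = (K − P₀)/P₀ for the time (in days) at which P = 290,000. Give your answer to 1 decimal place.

t ≈ 7.2 days

A = (739000 − 20900)/20900 = 34.35885
290000 = 739000/(1 + 34.35885·e^(−0.4319t)) → 1 + 34.35885·e^(−0.4319t) = 2.54828
e^(−0.4319t) = 0.045062 → t = ln(22.19169)/0.4319 = 3.09972/0.4319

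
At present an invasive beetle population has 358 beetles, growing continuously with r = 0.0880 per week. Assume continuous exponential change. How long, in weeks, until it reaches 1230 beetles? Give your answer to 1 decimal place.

1230 = 358 · e^(0.088·t)
t = ln(1230/358) / 0.088 = ln(3.43575) / 0.088 = 1.23424 / 0.088

t ≈ 14.0 weeks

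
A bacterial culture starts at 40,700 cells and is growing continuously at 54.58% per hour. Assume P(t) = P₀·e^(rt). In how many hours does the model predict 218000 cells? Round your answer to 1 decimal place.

218000 = 40700 · e^(0.5458·t)
t = ln(218000/40700) / 0.5458 = ln(5.35627) / 0.5458 = 1.67827 / 0.5458

t ≈ 3.1 hours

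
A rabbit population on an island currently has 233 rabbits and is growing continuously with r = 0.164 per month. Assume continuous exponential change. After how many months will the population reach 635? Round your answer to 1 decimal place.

635 = 233 · e^(0.164·t)
t = ln(635/233) / 0.164 = ln(2.72532) / 0.164 = 1.00259 / 0.164

t ≈ 6.1 months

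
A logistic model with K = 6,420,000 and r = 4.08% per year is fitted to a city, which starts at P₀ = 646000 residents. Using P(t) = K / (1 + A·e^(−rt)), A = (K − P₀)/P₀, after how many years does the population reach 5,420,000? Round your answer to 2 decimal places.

A = (6420000 − 646000)/646000 = 8.93808
5420000 = 6420000/(1 + 8.93808·e^(−0.0408t)) → 1 + 8.93808·e^(−0.0408t) = 1.1845
e^(−0.0408t) = 0.020642 → t = ln(48.4444)/0.0408 = 3.88042/0.0408

t ≈ 95.11 years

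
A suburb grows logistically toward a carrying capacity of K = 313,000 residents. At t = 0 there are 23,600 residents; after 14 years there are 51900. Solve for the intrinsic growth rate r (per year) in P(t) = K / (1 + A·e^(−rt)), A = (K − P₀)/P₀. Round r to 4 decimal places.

r ≈ 0.0636 per year

A = (313000 − 23600)/23600 = 12.26271
51900 = 313000/(1 + 12.26271·e^(−r·14)) → e^(−14r) = (6.03083 − 1)/12.26271 = 0.410254
r = −ln(0.410254)/14 = 0.89098/14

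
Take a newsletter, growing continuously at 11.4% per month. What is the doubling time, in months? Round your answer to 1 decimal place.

doubling time ≈ 6.1 months

doubling time = ln(2) / |r| = 0.69315 / 0.114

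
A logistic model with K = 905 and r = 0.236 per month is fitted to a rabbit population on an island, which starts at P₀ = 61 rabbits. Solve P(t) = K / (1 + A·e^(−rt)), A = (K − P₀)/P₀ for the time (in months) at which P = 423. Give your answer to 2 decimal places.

t ≈ 10.58 months

A = (905 − 61)/61 = 13.83607
423 = 905/(1 + 13.83607·e^(−0.236t)) → 1 + 13.83607·e^(−0.236t) = 2.13948
e^(−0.236t) = 0.082356 → t = ln(12.14244)/0.236 = 2.49671/0.236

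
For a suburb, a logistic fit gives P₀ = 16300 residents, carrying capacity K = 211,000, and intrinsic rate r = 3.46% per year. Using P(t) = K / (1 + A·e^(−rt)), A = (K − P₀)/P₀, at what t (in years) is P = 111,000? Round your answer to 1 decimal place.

A = (211000 − 16300)/16300 = 11.94479
111000 = 211000/(1 + 11.94479·e^(−0.0346t)) → 1 + 11.94479·e^(−0.0346t) = 1.9009
e^(−0.0346t) = 0.075422 → t = ln(13.25871)/0.0346 = 2.58465/0.0346

t ≈ 74.7 years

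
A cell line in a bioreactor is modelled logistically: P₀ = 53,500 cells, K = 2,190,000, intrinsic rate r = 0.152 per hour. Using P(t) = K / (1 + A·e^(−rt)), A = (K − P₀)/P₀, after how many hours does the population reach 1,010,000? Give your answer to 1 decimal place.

A = (2190000 − 53500)/53500 = 39.93458
1010000 = 2190000/(1 + 39.93458·e^(−0.152t)) → 1 + 39.93458·e^(−0.152t) = 2.16832
e^(−0.152t) = 0.029256 → t = ln(34.18129)/0.152 = 3.53168/0.152

t ≈ 23.2 hours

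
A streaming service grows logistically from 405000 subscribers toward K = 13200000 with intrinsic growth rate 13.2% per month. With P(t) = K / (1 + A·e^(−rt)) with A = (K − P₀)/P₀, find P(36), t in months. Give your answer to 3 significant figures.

≈ 10,400,000 subscribers

A = (13200000 − 405000)/405000 = 31.59259
P(36) = 13200000 / (1 + 31.59259·e^(−0.132·36)) = 13200000 / (1 + 31.59259·0.008634)
= 13200000 / 1.27278 ≈ 10370971.46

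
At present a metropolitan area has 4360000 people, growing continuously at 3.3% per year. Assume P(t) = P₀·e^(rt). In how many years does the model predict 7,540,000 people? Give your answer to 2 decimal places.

t ≈ 16.60 years

7540000 = 4360000 · e^(0.033·t)
t = ln(7540000/4360000) / 0.033 = ln(1.72936) / 0.033 = 0.54775 / 0.033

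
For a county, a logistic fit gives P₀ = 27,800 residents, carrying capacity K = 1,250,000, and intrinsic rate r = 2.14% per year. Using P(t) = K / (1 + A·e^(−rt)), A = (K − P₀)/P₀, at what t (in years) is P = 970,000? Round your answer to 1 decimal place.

A = (1250000 − 27800)/27800 = 43.96403
970000 = 1250000/(1 + 43.96403·e^(−0.0214t)) → 1 + 43.96403·e^(−0.0214t) = 1.28866
e^(−0.0214t) = 0.006566 → t = ln(152.30396)/0.0214 = 5.02588/0.0214

t ≈ 234.9 years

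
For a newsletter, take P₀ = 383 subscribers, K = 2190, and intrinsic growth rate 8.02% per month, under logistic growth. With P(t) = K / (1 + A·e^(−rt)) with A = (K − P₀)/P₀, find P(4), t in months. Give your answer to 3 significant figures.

A = (2190 − 383)/383 = 4.71802
P(4) = 2190 / (1 + 4.71802·e^(−0.0802·4)) = 2190 / (1 + 4.71802·0.725568)
= 2190 / 4.42324 ≈ 495.11

≈ 495 subscribers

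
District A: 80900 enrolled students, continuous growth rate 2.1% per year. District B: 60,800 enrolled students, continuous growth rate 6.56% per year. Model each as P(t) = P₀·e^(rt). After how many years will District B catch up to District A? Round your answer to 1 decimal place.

80900·e^(0.021t) = 60800·e^(0.0656t)
80900/60800 = e^((0.0656 − 0.021)t) → ln(1.33059) = 0.0446·t
t = 0.28562 / 0.0446

t ≈ 6.4 years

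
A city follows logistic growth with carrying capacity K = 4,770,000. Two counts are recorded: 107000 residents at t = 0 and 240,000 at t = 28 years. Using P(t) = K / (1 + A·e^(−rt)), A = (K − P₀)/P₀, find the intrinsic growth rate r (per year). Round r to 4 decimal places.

A = (4770000 − 107000)/107000 = 43.57944
240000 = 4770000/(1 + 43.57944·e^(−r·28)) → e^(−28r) = (19.875 − 1)/43.57944 = 0.433117
r = −ln(0.433117)/28 = 0.83675/28

r ≈ 0.0299 per year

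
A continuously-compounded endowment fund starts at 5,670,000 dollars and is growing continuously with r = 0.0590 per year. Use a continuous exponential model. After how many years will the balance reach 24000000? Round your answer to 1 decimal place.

24000000 = 5670000 · e^(0.059·t)
t = ln(24000000/5670000) / 0.059 = ln(4.2328) / 0.059 = 1.44286 / 0.059

t ≈ 24.5 years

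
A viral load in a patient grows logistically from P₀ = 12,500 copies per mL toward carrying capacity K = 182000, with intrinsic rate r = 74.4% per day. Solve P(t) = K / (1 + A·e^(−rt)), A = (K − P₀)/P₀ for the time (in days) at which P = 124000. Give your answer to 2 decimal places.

A = (182000 − 12500)/12500 = 13.56
124000 = 182000/(1 + 13.56·e^(−0.744t)) → 1 + 13.56·e^(−0.744t) = 1.46774
e^(−0.744t) = 0.034494 → t = ln(28.99034)/0.744 = 3.36696/0.744

t ≈ 4.53 days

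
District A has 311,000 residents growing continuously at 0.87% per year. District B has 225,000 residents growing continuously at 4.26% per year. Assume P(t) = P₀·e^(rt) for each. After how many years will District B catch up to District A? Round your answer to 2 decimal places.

311000·e^(0.0087t) = 225000·e^(0.0426t)
311000/225000 = e^((0.0426 − 0.0087)t) → ln(1.38222) = 0.0339·t
t = 0.32369 / 0.0339

t ≈ 9.55 years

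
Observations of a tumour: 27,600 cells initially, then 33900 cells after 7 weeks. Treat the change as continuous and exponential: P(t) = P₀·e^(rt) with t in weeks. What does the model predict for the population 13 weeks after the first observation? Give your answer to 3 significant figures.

r = ln(33900/27600) / 7 ≈ 0.029371 per week
P(13) = 27600 · e^(0.029371·13) = 27600 · 1.46496 ≈ 40432.86

≈ 40,400 cells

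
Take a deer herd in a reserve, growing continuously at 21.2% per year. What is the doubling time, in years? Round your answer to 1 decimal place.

doubling time ≈ 3.3 years

doubling time = ln(2) / |r| = 0.69315 / 0.212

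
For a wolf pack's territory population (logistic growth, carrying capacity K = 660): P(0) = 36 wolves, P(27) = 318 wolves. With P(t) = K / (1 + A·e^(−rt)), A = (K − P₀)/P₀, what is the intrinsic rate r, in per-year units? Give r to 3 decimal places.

r ≈ 0.103 per year

A = (660 − 36)/36 = 17.33333
318 = 660/(1 + 17.33333·e^(−r·27)) → e^(−27r) = (2.07547 − 1)/17.33333 = 0.062046
r = −ln(0.062046)/27 = 2.77987/27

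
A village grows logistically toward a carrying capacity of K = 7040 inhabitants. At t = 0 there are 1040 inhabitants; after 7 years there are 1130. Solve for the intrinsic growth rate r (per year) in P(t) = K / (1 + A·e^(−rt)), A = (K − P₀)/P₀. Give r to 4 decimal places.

A = (7040 − 1040)/1040 = 5.76923
1130 = 7040/(1 + 5.76923·e^(−r·7)) → e^(−7r) = (6.23009 − 1)/5.76923 = 0.906549
r = −ln(0.906549)/7 = 0.09811/7

r ≈ 0.0140 per year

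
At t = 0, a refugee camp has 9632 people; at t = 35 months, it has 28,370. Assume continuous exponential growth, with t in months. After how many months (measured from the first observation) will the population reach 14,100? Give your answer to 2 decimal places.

t ≈ 12.35 months

r = ln(28370/9632) / 35 ≈ 0.030864 per month
t = ln(14100/9632) / r = 0.38108 / 0.030864 ≈ 12.347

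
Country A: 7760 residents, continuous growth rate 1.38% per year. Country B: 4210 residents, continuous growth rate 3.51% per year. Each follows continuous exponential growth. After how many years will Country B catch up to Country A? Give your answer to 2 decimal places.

7760·e^(0.0138t) = 4210·e^(0.0351t)
7760/4210 = e^((0.0351 − 0.0138)t) → ln(1.84323) = 0.0213·t
t = 0.61152 / 0.0213

t ≈ 28.71 years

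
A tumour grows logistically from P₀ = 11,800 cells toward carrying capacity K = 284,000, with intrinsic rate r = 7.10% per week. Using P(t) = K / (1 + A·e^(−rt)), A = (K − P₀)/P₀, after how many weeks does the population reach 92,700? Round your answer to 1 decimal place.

A = (284000 − 11800)/11800 = 23.0678
92700 = 284000/(1 + 23.0678·e^(−0.071t)) → 1 + 23.0678·e^(−0.071t) = 3.06365
e^(−0.071t) = 0.08946 → t = ln(11.17817)/0.071 = 2.41396/0.071

t ≈ 34.0 weeks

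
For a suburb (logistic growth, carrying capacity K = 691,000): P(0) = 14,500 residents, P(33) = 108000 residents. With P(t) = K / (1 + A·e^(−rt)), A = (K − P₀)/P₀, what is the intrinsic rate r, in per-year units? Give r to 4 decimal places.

r ≈ 0.0654 per year

A = (691000 − 14500)/14500 = 46.65517
108000 = 691000/(1 + 46.65517·e^(−r·33)) → e^(−33r) = (6.39815 − 1)/46.65517 = 0.115703
r = −ln(0.115703)/33 = 2.15673/33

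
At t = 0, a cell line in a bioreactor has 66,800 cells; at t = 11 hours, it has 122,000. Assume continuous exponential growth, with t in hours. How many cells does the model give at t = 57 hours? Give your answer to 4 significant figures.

≈ 1,514,000 cells

r = ln(122000/66800) / 11 ≈ 0.054756 per hour
P(57) = 66800 · e^(0.054756·57) = 66800 · 22.67135 ≈ 1514446.43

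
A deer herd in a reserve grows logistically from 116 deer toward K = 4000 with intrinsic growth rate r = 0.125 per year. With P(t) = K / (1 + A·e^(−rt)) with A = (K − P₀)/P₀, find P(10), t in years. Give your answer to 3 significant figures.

≈ 378 deer

A = (4000 − 116)/116 = 33.48276
P(10) = 4000 / (1 + 33.48276·e^(−0.125·10)) = 4000 / (1 + 33.48276·0.286505)
= 4000 / 10.59297 ≈ 377.61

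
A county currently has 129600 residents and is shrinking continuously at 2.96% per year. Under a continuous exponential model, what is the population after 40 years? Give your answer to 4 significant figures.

P(40) = 129600 · e^(-0.0296·40) = 129600 · e^(-1.184)
= 129600 · 0.30605 ≈ 39664.35

≈ 39,660 residents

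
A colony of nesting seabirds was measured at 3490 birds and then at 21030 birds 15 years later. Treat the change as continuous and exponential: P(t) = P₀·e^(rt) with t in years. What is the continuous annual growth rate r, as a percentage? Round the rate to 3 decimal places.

21030 = 3490 · e^(r·15)
e^(15r) = 21030/3490 = 6.02579
r = ln(6.02579) / 15 = 1.79605 / 15

r ≈ 11.974% per year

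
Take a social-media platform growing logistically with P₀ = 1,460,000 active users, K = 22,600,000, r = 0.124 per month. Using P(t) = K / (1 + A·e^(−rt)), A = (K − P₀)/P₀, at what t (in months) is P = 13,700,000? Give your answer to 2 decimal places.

t ≈ 25.03 months

A = (22600000 − 1460000)/1460000 = 14.47945
13700000 = 22600000/(1 + 14.47945·e^(−0.124t)) → 1 + 14.47945·e^(−0.124t) = 1.64964
e^(−0.124t) = 0.044866 → t = ln(22.28859)/0.124 = 3.10408/0.124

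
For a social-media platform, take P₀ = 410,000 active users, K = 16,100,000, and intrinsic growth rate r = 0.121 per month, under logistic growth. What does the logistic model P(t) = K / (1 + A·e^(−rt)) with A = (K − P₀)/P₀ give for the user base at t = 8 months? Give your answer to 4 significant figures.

≈ 1,036,000 active users

A = (16100000 − 410000)/410000 = 38.26829
P(8) = 16100000 / (1 + 38.26829·e^(−0.121·8)) = 16100000 / (1 + 38.26829·0.379842)
= 16100000 / 15.5359 ≈ 1036309.22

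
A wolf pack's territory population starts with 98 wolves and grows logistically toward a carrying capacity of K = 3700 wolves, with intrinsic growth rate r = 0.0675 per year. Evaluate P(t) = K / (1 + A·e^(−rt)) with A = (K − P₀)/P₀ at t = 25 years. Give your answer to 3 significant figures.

A = (3700 − 98)/98 = 36.7551
P(25) = 3700 / (1 + 36.7551·e^(−0.0675·25)) = 3700 / (1 + 36.7551·0.184981)
= 3700 / 7.79901 ≈ 474.42

≈ 474 wolves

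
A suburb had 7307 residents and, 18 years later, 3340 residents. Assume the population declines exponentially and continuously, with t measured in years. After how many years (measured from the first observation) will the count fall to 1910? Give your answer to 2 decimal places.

r = ln(3340/7307) / 18 ≈ -0.043492 per year
t = ln(1910/7307) / r = -1.34173 / -0.043492 ≈ 30.85

t ≈ 30.85 years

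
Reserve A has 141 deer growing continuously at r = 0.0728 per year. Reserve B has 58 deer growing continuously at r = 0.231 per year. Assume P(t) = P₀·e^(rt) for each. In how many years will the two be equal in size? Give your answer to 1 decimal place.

141·e^(0.0728t) = 58·e^(0.231t)
141/58 = e^((0.231 − 0.0728)t) → ln(2.43103) = 0.1582·t
t = 0.88832 / 0.1582

t ≈ 5.6 years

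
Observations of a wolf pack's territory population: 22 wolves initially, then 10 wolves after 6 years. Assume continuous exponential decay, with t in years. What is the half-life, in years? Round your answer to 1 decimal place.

r = ln(10/22) / 6 = ln(0.45455) / 6 ≈ -0.13141 per year
half-life = ln 2 / |r| = 0.69315 / 0.13141

half-life ≈ 5.3 years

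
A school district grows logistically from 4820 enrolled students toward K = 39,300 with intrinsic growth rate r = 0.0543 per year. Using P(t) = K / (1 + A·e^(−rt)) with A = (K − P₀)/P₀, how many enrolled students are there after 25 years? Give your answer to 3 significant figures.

A = (39300 − 4820)/4820 = 7.15353
P(25) = 39300 / (1 + 7.15353·e^(−0.0543·25)) = 39300 / (1 + 7.15353·0.257303)
= 39300 / 2.84063 ≈ 13834.98

≈ 13,800 enrolled students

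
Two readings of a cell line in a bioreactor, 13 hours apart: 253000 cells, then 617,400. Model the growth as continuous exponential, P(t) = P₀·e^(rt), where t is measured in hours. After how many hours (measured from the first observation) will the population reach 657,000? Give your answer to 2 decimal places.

t ≈ 13.91 hours

r = ln(617400/253000) / 13 ≈ 0.068625 per hour
t = ln(657000/253000) / r = 0.95429 / 0.068625 ≈ 13.906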